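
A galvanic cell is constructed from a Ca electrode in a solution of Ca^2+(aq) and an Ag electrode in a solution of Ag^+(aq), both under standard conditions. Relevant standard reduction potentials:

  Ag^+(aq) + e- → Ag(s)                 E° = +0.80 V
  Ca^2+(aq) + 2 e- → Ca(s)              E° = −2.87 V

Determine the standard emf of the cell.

+3.67 V

Of the two couples in this cell, the one with the more positive reduction potential is reduced at the cathode: here that is Ag⁺/Ag (+0.80 V); Ca²⁺/Ca (−2.87 V) is the anode.
E°cell = E°(cathode) − E°(anode) = +0.80 − (−2.87) = +3.67 V.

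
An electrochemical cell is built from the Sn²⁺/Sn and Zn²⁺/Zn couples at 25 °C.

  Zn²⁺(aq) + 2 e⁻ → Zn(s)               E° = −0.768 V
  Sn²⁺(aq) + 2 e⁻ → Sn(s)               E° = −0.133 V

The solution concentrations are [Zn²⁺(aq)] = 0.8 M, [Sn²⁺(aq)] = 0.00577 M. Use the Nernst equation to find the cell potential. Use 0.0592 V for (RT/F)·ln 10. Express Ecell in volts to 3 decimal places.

+0.572 V

Since E°(Sn²⁺/Sn) > E°(Zn²⁺/Zn), Sn²⁺/Sn serves as the cathode.
E°cell = E°cat − E°an = −0.133 − (−0.768) = +0.635 V; n = 2.
Balancing gives Sn²⁺(aq) + Zn(s) → Sn(s) + Zn²⁺(aq); hence Q = [Zn²⁺(aq)] / [Sn²⁺(aq)] = 139 (log Q = 2.142).
By the Nernst equation, E = +0.635 − (0.0592/2)·(2.142) = +0.572 V.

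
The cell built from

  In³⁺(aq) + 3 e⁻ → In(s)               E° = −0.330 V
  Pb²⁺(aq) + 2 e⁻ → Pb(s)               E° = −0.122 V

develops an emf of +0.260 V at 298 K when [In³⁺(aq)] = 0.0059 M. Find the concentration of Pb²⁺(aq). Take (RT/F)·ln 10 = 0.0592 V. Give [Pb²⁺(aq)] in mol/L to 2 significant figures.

With Pb²⁺/Pb at the cathode and In³⁺/In at the anode, E°cell = −0.122 − (−0.330) = +0.208 V (n = 6).
Rearranging E = E° − (0.0592/n)·log Q gives log Q = 6(+0.208 − (+0.260))/0.0592 = −5.270.
For 3 Pb²⁺(aq) + 2 In(s) → 3 Pb(s) + 2 In³⁺(aq), the reaction quotient is Q = [In³⁺(aq)]^2 / [Pb²⁺(aq)]^3.
Substituting the known concentrations and solving, log [Pb²⁺(aq)] = 0.271 and [Pb²⁺(aq)] = 1.9 M.

1.9 M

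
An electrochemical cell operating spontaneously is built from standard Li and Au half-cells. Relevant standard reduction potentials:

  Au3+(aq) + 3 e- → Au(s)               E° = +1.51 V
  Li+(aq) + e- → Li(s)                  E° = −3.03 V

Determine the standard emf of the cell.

+4.54 V

The Au³⁺/Au couple has the higher E°, so Au ion is reduced (cathode) and Li is oxidized (anode).
E°cell = E°(cathode) − E°(anode) = +1.51 − (−3.03) = +4.54 V.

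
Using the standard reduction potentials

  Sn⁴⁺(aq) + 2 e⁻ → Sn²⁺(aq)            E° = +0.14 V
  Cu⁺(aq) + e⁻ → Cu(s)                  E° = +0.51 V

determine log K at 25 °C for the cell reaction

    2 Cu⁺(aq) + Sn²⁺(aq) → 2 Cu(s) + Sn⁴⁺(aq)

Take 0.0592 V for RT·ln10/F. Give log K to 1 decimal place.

The Cu⁺/Cu couple is reduced (cathode); E°cell = +0.51 − (+0.14) = +0.37 V with n = 2.
At equilibrium E = 0, so log K = nE°cell / 0.0592 = (2)(+0.37) / 0.0592 = 12.5.

log K = 12.5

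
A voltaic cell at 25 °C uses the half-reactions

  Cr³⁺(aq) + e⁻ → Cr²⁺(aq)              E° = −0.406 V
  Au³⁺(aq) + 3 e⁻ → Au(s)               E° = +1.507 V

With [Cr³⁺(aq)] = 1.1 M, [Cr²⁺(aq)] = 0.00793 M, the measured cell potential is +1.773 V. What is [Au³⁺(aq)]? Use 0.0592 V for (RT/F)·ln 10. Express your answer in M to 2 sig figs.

0.21 M

Au³⁺/Au is the cathode (higher E°); E°cell = +1.507 − (−0.406) = +1.913 V with n = 3.
From the Nernst equation, log Q = n(E° − E)/0.0592 = 3·(+1.913 − (+1.773))/0.0592 = 7.095.
Balancing electrons gives Au³⁺(aq) + 3 Cr²⁺(aq) → Au(s) + 3 Cr³⁺(aq); thus Q = [Cr³⁺(aq)]^3 / ([Au³⁺(aq)]·[Cr²⁺(aq)]^3).
Substituting the known concentrations and solving, log [Au³⁺(aq)] = −0.669 and [Au³⁺(aq)] = 0.21 M.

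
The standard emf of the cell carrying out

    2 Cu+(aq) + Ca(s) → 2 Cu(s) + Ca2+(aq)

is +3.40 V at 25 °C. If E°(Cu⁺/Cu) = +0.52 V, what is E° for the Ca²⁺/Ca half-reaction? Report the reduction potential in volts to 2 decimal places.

In the reaction as written the Cu⁺/Cu couple is reduced (cathode) and Ca²⁺/Ca is oxidized (anode), so E°cell = E°(Cu⁺/Cu) − E°(Ca²⁺/Ca).
E°(Ca²⁺/Ca) = E°(cathode) − E°cell = +0.52 − (+3.40) = −2.88 V.

−2.88 V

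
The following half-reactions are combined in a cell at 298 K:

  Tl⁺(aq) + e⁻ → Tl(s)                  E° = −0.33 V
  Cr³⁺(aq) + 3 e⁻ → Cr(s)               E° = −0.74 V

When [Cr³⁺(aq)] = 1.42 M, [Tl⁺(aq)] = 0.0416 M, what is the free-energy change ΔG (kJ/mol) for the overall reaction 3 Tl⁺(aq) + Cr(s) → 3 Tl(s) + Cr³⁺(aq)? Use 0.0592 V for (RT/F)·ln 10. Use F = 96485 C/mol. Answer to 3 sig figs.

−94.1 kJ/mol

E°cell = −0.33 − (−0.74) = +0.41 V; the balanced reaction transfers n = 3 electrons.
Q = [Cr³⁺(aq)] / [Tl⁺(aq)]^3 = 1.97×10^4, so log Q = 4.295 and E = +0.41 − (0.0592/3)(4.295) = +0.3252 V.
Then ΔG = −nFE = −3 × 96485 × +0.3252 J/mol = −94.1 kJ/mol.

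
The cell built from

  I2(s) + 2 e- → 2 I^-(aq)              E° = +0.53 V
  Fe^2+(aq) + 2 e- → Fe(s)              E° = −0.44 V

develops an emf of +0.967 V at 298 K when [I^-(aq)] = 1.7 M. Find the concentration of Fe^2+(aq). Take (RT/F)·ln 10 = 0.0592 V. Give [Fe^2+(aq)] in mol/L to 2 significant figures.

The I₂/I⁻ couple has the larger reduction potential, so it is the cathode: E°cell = +0.53 − (−0.44) = +0.97 V and n = 2.
From the Nernst equation, log Q = n(E° − E)/0.0592 = 2·(+0.97 − (+0.967))/0.0592 = 0.101.
For I2(s) + Fe(s) → 2 I^-(aq) + Fe^2+(aq), the reaction quotient is Q = [I^-(aq)]^2·[Fe^2+(aq)].
Isolating [Fe^2+(aq)] in Q = 10^{0.101} yields log [Fe^2+(aq)] = −0.360, i.e. 0.44 M.

0.44 M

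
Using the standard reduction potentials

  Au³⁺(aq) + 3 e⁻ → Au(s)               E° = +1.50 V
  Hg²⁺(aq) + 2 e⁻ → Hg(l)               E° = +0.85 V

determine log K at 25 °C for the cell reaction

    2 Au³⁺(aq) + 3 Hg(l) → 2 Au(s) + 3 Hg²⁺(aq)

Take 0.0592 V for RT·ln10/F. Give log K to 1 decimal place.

The Au³⁺/Au couple is reduced (cathode); E°cell = +1.50 − (+0.85) = +0.65 V with n = 6.
At equilibrium E = 0, so log K = nE°cell / 0.0592 = (6)(+0.65) / 0.0592 = 65.9.

log K = 65.9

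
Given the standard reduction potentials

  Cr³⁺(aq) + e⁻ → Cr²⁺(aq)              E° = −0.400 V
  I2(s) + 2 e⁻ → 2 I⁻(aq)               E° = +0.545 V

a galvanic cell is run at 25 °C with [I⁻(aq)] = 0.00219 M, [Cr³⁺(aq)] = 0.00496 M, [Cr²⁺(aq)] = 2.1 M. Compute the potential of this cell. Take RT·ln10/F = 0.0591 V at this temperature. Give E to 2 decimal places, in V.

The I₂/I⁻ couple has the more positive E°, so it is the cathode; Cr³⁺/Cr²⁺ is the anode.
E°cell = E°cat − E°an = +0.545 − (−0.400) = +0.945 V; n = 2.
Balancing gives I2(s) + 2 Cr²⁺(aq) → 2 I⁻(aq) + 2 Cr³⁺(aq); hence Q = ([I⁻(aq)]^2·[Cr³⁺(aq)]^2) / [Cr²⁺(aq)]^2 = 2.68×10^−11 (log Q = −10.573).
By the Nernst equation, E = +0.945 − (0.0591/2)·(−10.573) = +1.26 V.

+1.26 V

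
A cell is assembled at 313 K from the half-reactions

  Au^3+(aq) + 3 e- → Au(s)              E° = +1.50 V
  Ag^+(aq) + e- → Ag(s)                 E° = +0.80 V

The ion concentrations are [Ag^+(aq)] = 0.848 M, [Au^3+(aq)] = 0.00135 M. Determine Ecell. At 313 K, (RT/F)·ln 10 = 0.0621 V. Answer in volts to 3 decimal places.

+0.645 V

Since E°(Au³⁺/Au) > E°(Ag⁺/Ag), Au³⁺/Au serves as the cathode.
E°cell = E°cat − E°an = +1.50 − (+0.80) = +0.70 V; n = 3.
For the overall reaction Au^3+(aq) + 3 Ag(s) → Au(s) + 3 Ag^+(aq), Q = [Ag^+(aq)]^3 / [Au^3+(aq)] = 452, giving log Q = 2.655.
By the Nernst equation, E = +0.70 − (0.0621/3)·(2.655) = +0.645 V.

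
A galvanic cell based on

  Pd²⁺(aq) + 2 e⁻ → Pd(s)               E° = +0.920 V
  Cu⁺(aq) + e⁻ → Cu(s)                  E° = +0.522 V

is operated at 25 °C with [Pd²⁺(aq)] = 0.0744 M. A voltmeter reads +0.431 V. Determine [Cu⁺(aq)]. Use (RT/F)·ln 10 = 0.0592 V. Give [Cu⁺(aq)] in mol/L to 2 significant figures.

With Pd²⁺/Pd at the cathode and Cu⁺/Cu at the anode, E°cell = +0.920 − (+0.522) = +0.398 V (n = 2).
Since E = E° − (0.0592/n)·log Q, log Q = n(E° − E)/0.0592 = −1.115.
The balanced reaction is Pd²⁺(aq) + 2 Cu(s) → Pd(s) + 2 Cu⁺(aq), so Q = [Cu⁺(aq)]^2 / [Pd²⁺(aq)].
Solving for the unknown gives log [Cu⁺(aq)] = −1.122, so [Cu⁺(aq)] ≈ 0.076 M.

0.076 M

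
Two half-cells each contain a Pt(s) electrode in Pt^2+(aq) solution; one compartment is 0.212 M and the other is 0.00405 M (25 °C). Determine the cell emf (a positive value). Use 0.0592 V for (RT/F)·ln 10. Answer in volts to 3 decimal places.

0.051 V

For a concentration cell E°cell = 0, since both electrodes use the same couple.
The compartment with the higher Pt^2+(aq) concentration (0.212 M) acts as the cathode; ions are reduced there and produced at the dilute (0.00405 M) anode.
With n = 2, Ecell = −(0.0592/2)·log([dilute]/[conc]) = −(0.0592/2)·log(0.00405/0.212) = +0.051 V.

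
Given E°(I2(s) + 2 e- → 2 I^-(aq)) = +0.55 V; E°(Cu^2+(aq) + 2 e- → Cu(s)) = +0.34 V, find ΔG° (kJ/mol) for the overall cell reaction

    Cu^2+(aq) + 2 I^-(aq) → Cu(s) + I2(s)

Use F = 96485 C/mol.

In the reaction as written Cu^2+(aq) is reduced, so the Cu²⁺/Cu couple is the cathode and I₂/I⁻ is the anode.
E°cell = +0.34 − (+0.55) = −0.21 V; balancing electrons gives n = 2.
ΔG° = −nFE°cell = −(2)(96485)(−0.21) J/mol = +40.5 kJ/mol.

+40.5 kJ/mol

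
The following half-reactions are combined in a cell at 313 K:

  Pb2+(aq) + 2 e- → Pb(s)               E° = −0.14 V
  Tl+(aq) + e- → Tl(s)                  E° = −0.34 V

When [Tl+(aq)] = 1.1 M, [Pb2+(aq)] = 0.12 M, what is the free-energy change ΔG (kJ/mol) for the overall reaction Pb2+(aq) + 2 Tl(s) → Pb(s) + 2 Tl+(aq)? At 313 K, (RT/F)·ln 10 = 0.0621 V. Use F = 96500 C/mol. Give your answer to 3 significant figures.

E°cell = −0.14 − (−0.34) = +0.20 V; the balanced reaction transfers n = 2 electrons.
Q = [Tl+(aq)]^2 / [Pb2+(aq)] = 10.1, so log Q = 1.004 and E = +0.20 − (0.0621/2)(1.004) = +0.1688 V.
Then ΔG = −nFE = −2 × 96500 × +0.1688 J/mol = −32.6 kJ/mol.

−32.6 kJ/mol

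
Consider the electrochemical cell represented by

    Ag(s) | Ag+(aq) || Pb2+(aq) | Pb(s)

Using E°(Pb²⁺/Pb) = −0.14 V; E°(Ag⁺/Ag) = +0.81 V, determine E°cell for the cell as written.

−0.95 V

By convention the left-hand electrode in cell notation is the anode (oxidation) and the right-hand electrode is the cathode (reduction).
E°cell = E°(right) − E°(left) = −0.14 − (+0.81) = −0.95 V.
The negative sign shows that, as written, the cell would require an external voltage to drive the reaction.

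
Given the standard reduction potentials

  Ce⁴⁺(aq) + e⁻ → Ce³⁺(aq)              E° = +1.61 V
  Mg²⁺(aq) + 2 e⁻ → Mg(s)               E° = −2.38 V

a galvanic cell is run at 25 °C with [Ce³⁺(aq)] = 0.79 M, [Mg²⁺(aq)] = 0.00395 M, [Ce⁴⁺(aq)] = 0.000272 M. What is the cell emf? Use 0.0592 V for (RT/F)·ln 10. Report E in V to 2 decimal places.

Ce⁴⁺/Ce³⁺ is reduced (cathode, E° = +1.61 V) and Mg²⁺/Mg is oxidized (anode).
E°cell = +1.61 − (−2.38) = +3.99 V, with n = 2 electrons transferred.
The balanced reaction is 2 Ce⁴⁺(aq) + Mg(s) → 2 Ce³⁺(aq) + Mg²⁺(aq), so Q = ([Ce³⁺(aq)]^2·[Mg²⁺(aq)]) / [Ce⁴⁺(aq)]^2 = 3.33×10^4 and log Q = 4.523.
Applying E = E° − (RT ln10/nF)·log Q gives +3.99 − (0.0592/2)(4.523) = +3.86 V.

+3.86 V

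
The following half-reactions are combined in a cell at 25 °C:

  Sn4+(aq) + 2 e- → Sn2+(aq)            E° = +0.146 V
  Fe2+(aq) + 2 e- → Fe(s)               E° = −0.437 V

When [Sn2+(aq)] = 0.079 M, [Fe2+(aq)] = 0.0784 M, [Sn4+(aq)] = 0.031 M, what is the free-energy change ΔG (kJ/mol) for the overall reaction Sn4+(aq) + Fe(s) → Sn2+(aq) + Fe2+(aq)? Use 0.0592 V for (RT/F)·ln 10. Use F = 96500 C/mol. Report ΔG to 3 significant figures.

−117 kJ/mol

With Sn⁴⁺/Sn²⁺ reduced at the cathode, E°cell = +0.146 − (−0.437) = +0.583 V and n = 2.
Here Q = ([Sn2+(aq)]·[Fe2+(aq)]) / [Sn4+(aq)] = 0.2 (log Q = −0.699), giving E = +0.583 − (0.0592/2)·(−0.699) = +0.6037 V.
Finally ΔG = −nFE = −(2)(96500 C/mol)(+0.6037 V) = −117 kJ/mol.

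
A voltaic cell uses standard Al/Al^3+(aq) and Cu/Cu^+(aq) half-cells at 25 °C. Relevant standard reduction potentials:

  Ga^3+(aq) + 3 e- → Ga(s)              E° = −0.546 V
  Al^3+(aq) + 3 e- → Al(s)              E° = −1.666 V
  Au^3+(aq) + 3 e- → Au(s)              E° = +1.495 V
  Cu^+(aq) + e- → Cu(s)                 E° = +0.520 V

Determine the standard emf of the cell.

The Cu⁺/Cu couple has the higher E°, so Cu ion is reduced (cathode) and Al is oxidized (anode).
E°cell = E°(cathode) − E°(anode) = +0.520 − (−1.666) = +2.186 V.

+2.186 V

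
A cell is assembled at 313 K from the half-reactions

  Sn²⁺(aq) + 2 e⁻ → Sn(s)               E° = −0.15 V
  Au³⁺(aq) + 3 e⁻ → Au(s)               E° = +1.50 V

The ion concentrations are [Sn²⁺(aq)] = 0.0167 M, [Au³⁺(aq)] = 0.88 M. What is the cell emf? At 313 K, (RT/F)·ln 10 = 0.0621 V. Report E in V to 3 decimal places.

Au³⁺/Au is reduced (cathode, E° = +1.50 V) and Sn²⁺/Sn is oxidized (anode).
E°cell = +1.50 − (−0.15) = +1.65 V, with n = 6 electrons transferred.
For the overall reaction 2 Au³⁺(aq) + 3 Sn(s) → 2 Au(s) + 3 Sn²⁺(aq), Q = [Sn²⁺(aq)]^3 / [Au³⁺(aq)]^2 = 6.01×10^−6, giving log Q = −5.221.
E = E° − (0.0621/n)·log Q = +1.65 − (0.0621/6)(−5.221) = +1.704 V.

+1.704 V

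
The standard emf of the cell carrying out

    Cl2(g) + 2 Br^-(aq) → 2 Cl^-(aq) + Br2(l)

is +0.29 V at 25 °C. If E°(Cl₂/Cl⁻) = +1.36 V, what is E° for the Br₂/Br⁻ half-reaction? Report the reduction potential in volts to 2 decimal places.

+1.07 V

In the reaction as written the Cl₂/Cl⁻ couple is reduced (cathode) and Br₂/Br⁻ is oxidized (anode), so E°cell = E°(Cl₂/Cl⁻) − E°(Br₂/Br⁻).
E°(Br₂/Br⁻) = E°(cathode) − E°cell = +1.36 − (+0.29) = +1.07 V.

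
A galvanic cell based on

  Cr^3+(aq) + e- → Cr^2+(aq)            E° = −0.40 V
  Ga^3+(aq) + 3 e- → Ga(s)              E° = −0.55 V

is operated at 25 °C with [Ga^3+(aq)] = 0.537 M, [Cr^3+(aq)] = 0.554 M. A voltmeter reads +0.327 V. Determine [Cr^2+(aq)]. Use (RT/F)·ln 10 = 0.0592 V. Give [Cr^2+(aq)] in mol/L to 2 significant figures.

With Cr³⁺/Cr²⁺ at the cathode and Ga³⁺/Ga at the anode, E°cell = −0.40 − (−0.55) = +0.15 V (n = 3).
Rearranging E = E° − (0.0592/n)·log Q gives log Q = 3(+0.15 − (+0.327))/0.0592 = −8.970.
Balancing electrons gives 3 Cr^3+(aq) + Ga(s) → 3 Cr^2+(aq) + Ga^3+(aq); thus Q = ([Cr^2+(aq)]^3·[Ga^3+(aq)]) / [Cr^3+(aq)]^3.
Isolating [Cr^2+(aq)] in Q = 10^{−8.970} yields log [Cr^2+(aq)] = −3.156, i.e. 0.00070 M.

0.00070 M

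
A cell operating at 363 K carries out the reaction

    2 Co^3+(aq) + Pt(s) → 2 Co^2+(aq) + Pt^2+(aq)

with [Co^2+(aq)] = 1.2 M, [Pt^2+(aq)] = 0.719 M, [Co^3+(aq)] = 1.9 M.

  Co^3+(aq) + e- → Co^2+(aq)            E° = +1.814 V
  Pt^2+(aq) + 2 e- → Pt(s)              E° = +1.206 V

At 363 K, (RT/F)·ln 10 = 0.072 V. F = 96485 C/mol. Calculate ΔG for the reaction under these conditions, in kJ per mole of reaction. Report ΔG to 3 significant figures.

The standard cell potential is +1.814 − (+1.206) = +0.608 V, with n = 2 electrons in the balanced equation.
Here Q = ([Co^2+(aq)]^2·[Pt^2+(aq)]) / [Co^3+(aq)]^2 = 0.287 (log Q = −0.542), giving E = +0.608 − (0.072/2)·(−0.542) = +0.6275 V.
Then ΔG = −nFE = −2 × 96485 × +0.6275 J/mol = −121 kJ/mol.

−121 kJ/mol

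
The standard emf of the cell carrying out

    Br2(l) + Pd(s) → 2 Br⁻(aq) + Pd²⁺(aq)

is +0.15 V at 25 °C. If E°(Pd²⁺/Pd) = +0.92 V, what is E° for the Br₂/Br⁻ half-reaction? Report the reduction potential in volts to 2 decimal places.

+1.07 V

In the reaction as written the Br₂/Br⁻ couple is reduced (cathode) and Pd²⁺/Pd is oxidized (anode), so E°cell = E°(Br₂/Br⁻) − E°(Pd²⁺/Pd).
E°(Br₂/Br⁻) = E°cell + E°(anode) = +0.15 + (+0.92) = +1.07 V.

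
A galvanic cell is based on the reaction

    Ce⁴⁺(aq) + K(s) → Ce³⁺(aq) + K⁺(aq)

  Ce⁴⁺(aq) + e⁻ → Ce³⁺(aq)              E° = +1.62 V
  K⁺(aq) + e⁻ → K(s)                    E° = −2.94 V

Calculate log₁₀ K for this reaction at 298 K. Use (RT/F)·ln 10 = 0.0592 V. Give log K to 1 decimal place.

log K = 77.0

The Ce⁴⁺/Ce³⁺ couple is reduced (cathode); E°cell = +1.62 − (−2.94) = +4.56 V with n = 1.
At equilibrium E = 0, so log K = nE°cell / 0.0592 = (1)(+4.56) / 0.0592 = 77.0.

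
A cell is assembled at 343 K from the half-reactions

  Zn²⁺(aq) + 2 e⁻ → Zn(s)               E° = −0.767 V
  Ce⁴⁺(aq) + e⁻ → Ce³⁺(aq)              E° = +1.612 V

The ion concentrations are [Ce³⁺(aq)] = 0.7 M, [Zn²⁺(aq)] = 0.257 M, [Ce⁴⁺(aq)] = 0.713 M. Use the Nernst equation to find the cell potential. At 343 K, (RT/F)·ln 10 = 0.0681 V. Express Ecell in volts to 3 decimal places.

The Ce⁴⁺/Ce³⁺ couple has the more positive E°, so it is the cathode; Zn²⁺/Zn is the anode.
E°cell = E°cat − E°an = +1.612 − (−0.767) = +2.379 V; n = 2.
For the overall reaction 2 Ce⁴⁺(aq) + Zn(s) → 2 Ce³⁺(aq) + Zn²⁺(aq), Q = ([Ce³⁺(aq)]^2·[Zn²⁺(aq)]) / [Ce⁴⁺(aq)]^2 = 0.248, giving log Q = −0.606.
Applying E = E° − (RT ln10/nF)·log Q gives +2.379 − (0.0681/2)(−0.606) = +2.400 V.

+2.400 V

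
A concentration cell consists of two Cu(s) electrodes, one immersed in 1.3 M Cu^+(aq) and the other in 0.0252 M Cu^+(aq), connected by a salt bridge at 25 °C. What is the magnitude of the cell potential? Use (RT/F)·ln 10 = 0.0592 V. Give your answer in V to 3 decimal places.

0.101 V

For a concentration cell E°cell = 0, since both electrodes use the same couple.
The compartment with the higher Cu^+(aq) concentration (1.3 M) acts as the cathode; ions are reduced there and produced at the dilute (0.0252 M) anode.
With n = 1, Ecell = −(0.0592/1)·log([dilute]/[conc]) = −(0.0592/1)·log(0.0252/1.3) = +0.101 V.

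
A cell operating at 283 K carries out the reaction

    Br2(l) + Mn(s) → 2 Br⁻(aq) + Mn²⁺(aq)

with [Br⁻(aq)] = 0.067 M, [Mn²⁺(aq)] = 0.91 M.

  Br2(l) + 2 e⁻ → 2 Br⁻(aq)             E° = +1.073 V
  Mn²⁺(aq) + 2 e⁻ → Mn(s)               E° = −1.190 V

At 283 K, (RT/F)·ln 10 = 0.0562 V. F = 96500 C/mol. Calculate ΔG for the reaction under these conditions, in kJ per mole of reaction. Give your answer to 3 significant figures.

−450 kJ/mol

With Br₂/Br⁻ reduced at the cathode, E°cell = +1.073 − (−1.190) = +2.263 V and n = 2.
Q = [Br⁻(aq)]^2·[Mn²⁺(aq)] = 0.00408, so log Q = −2.389 and E = +2.263 − (0.0562/2)(−2.389) = +2.3301 V.
ΔG = −nFE = −(2)(96500)(+2.3301) J/mol = −450 kJ/mol.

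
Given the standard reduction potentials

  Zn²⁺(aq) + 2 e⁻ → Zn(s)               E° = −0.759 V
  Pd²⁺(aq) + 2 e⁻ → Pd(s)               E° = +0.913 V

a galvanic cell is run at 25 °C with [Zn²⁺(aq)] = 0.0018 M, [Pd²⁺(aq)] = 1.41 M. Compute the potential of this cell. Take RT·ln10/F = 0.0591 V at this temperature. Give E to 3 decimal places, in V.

+1.758 V

Since E°(Pd²⁺/Pd) > E°(Zn²⁺/Zn), Pd²⁺/Pd serves as the cathode.
The standard potential is +0.913 − (−0.759) = +1.672 V and the balanced reaction transfers n = 2 electrons.
Balancing gives Pd²⁺(aq) + Zn(s) → Pd(s) + Zn²⁺(aq); hence Q = [Zn²⁺(aq)] / [Pd²⁺(aq)] = 0.00128 (log Q = −2.894).
By the Nernst equation, E = +1.672 − (0.0591/2)·(−2.894) = +1.758 V.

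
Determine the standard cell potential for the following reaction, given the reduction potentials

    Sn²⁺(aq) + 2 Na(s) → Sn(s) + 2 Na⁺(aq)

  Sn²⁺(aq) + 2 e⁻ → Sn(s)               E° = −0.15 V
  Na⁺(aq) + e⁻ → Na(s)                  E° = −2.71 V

Sn²⁺(aq) gains electrons, so the Sn²⁺/Sn couple is the cathode; the Na⁺/Na couple is the anode.
E°cell = E°(cathode) − E°(anode) = −0.15 − (−2.71) = +2.56 V.

+2.56 V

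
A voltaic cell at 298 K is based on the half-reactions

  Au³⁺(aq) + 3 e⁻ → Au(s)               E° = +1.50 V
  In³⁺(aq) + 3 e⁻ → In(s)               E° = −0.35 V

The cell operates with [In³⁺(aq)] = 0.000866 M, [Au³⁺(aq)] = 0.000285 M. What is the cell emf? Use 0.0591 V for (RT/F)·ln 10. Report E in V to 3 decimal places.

Au³⁺/Au is reduced (cathode, E° = +1.50 V) and In³⁺/In is oxidized (anode).
E°cell = +1.50 − (−0.35) = +1.85 V, with n = 3 electrons transferred.
The balanced reaction is Au³⁺(aq) + In(s) → Au(s) + In³⁺(aq), so Q = [In³⁺(aq)] / [Au³⁺(aq)] = 3.04 and log Q = 0.483.
Applying E = E° − (RT ln10/nF)·log Q gives +1.85 − (0.0591/3)(0.483) = +1.840 V.

+1.840 V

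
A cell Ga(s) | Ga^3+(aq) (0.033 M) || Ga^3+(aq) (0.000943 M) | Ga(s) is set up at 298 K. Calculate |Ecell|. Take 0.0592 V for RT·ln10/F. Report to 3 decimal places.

0.030 V

For a concentration cell E°cell = 0, since both electrodes use the same couple.
The compartment with the higher Ga^3+(aq) concentration (0.033 M) acts as the cathode; ions are reduced there and produced at the dilute (0.000943 M) anode.
With n = 3, Ecell = −(0.0592/3)·log([dilute]/[conc]) = −(0.0592/3)·log(0.000943/0.033) = +0.030 V.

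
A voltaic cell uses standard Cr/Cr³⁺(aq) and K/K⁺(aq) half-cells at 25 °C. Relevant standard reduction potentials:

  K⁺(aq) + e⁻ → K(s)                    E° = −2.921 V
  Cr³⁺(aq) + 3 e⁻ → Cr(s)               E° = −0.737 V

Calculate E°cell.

Of the two couples in this cell, the one with the more positive reduction potential is reduced at the cathode: here that is Cr³⁺/Cr (−0.737 V); K⁺/K (−2.921 V) is the anode.
E°cell = E°(cathode) − E°(anode) = −0.737 − (−2.921) = +2.184 V.

+2.184 V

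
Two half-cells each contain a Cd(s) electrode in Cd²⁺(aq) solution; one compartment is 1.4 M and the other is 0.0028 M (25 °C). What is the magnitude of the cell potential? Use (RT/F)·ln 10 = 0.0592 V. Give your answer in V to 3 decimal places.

0.080 V

For a concentration cell E°cell = 0, since both electrodes use the same couple.
The compartment with the higher Cd²⁺(aq) concentration (1.4 M) acts as the cathode; ions are reduced there and produced at the dilute (0.0028 M) anode.
With n = 2, Ecell = −(0.0592/2)·log([dilute]/[conc]) = −(0.0592/2)·log(0.0028/1.4) = +0.080 V.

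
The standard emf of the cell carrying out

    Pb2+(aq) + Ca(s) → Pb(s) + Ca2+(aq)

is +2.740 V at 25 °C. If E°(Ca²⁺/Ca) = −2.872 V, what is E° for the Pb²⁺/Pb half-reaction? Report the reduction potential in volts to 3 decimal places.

In the reaction as written the Pb²⁺/Pb couple is reduced (cathode) and Ca²⁺/Ca is oxidized (anode), so E°cell = E°(Pb²⁺/Pb) − E°(Ca²⁺/Ca).
E°(Pb²⁺/Pb) = E°cell + E°(anode) = +2.740 + (−2.872) = −0.132 V.

−0.132 V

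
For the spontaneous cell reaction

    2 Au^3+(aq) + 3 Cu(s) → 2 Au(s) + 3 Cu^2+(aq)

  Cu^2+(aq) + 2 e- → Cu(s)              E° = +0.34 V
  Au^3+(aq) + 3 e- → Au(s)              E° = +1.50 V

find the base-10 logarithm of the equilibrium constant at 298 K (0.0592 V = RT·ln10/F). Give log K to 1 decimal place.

log K = 117.6

The Au³⁺/Au couple is reduced (cathode); E°cell = +1.50 − (+0.34) = +1.16 V with n = 6.
At equilibrium E = 0, so log K = nE°cell / 0.0592 = (6)(+1.16) / 0.0592 = 117.6.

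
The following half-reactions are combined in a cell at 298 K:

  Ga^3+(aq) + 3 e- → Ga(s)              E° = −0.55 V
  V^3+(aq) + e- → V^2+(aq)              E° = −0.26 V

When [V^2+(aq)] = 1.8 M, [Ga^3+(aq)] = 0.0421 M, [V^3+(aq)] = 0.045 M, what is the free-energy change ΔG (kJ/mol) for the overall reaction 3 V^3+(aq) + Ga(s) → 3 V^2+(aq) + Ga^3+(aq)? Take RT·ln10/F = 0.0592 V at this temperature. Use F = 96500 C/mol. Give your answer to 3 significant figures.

−64.4 kJ/mol

With V³⁺/V²⁺ reduced at the cathode, E°cell = −0.26 − (−0.55) = +0.29 V and n = 3.
The reaction quotient is ([V^2+(aq)]^3·[Ga^3+(aq)]) / [V^3+(aq)]^3 = 2.69×10^3; by Nernst, E = +0.29 − (0.0592/3)(3.430) = +0.2223 V.
Then ΔG = −nFE = −3 × 96500 × +0.2223 J/mol = −64.4 kJ/mol.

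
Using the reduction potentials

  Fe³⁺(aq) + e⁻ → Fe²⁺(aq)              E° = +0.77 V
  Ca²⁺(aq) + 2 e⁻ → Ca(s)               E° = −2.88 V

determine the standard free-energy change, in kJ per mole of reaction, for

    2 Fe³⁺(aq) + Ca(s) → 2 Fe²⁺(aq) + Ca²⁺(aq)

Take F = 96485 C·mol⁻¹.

−704 kJ/mol

In the reaction as written Fe³⁺(aq) is reduced, so the Fe³⁺/Fe²⁺ couple is the cathode and Ca²⁺/Ca is the anode.
E°cell = +0.77 − (−2.88) = +3.65 V; balancing electrons gives n = 2.
ΔG° = −nFE°cell = −(2)(96485)(+3.65) J/mol = −704 kJ/mol.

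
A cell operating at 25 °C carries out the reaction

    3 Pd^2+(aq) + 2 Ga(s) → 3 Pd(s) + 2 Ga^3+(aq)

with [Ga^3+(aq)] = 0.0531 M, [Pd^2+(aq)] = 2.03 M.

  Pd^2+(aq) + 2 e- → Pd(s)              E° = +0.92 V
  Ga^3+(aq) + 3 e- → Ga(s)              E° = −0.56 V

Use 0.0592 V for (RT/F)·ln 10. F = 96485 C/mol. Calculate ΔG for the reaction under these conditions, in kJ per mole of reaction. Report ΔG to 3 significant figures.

E°cell = +0.92 − (−0.56) = +1.48 V; the balanced reaction transfers n = 6 electrons.
Q = [Ga^3+(aq)]^2 / [Pd^2+(aq)]^3 = 0.000337, so log Q = −3.472 and E = +1.48 − (0.0592/6)(−3.472) = +1.5143 V.
Then ΔG = −nFE = −6 × 96485 × +1.5143 J/mol = −877 kJ/mol.

−877 kJ/mol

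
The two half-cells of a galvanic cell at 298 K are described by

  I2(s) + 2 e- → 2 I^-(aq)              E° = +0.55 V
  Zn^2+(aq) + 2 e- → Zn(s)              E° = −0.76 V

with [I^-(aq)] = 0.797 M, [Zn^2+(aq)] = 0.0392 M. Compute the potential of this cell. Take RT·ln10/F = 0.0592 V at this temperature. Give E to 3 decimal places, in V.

+1.357 V

The I₂/I⁻ couple has the more positive E°, so it is the cathode; Zn²⁺/Zn is the anode.
The standard potential is +0.55 − (−0.76) = +1.31 V and the balanced reaction transfers n = 2 electrons.
For the overall reaction I2(s) + Zn(s) → 2 I^-(aq) + Zn^2+(aq), Q = [I^-(aq)]^2·[Zn^2+(aq)] = 0.0249, giving log Q = −1.604.
Applying E = E° − (RT ln10/nF)·log Q gives +1.31 − (0.0592/2)(−1.604) = +1.357 V.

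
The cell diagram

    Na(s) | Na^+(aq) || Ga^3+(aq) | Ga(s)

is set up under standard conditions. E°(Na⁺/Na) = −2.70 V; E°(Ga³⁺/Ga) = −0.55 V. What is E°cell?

+2.15 V

By convention the left-hand electrode in cell notation is the anode (oxidation) and the right-hand electrode is the cathode (reduction).
E°cell = E°(right) − E°(left) = −0.55 − (−2.70) = +2.15 V.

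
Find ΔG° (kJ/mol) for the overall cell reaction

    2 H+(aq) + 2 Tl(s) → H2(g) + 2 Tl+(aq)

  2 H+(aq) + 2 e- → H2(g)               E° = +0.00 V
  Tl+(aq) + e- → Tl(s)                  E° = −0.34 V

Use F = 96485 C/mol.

−65.6 kJ/mol

In the reaction as written H+(aq) is reduced, so the 2H⁺/H₂ couple is the cathode and Tl⁺/Tl is the anode.
E°cell = +0.00 − (−0.34) = +0.34 V; balancing electrons gives n = 2.
ΔG° = −nFE°cell = −(2)(96485)(+0.34) J/mol = −65.6 kJ/mol.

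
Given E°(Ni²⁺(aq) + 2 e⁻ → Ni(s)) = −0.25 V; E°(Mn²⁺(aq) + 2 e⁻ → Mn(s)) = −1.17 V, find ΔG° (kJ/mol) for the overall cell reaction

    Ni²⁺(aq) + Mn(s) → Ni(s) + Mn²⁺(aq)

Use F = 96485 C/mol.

In the reaction as written Ni²⁺(aq) is reduced, so the Ni²⁺/Ni couple is the cathode and Mn²⁺/Mn is the anode.
E°cell = −0.25 − (−1.17) = +0.92 V; balancing electrons gives n = 2.
ΔG° = −nFE°cell = −(2)(96485)(+0.92) J/mol = −178 kJ/mol.

−178 kJ/mol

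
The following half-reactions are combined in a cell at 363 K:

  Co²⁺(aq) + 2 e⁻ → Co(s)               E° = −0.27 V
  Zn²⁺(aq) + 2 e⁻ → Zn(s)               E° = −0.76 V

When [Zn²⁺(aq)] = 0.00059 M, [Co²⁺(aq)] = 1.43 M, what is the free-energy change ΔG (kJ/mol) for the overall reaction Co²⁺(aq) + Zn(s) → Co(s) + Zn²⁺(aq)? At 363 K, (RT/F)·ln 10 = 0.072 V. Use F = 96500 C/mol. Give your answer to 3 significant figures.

The standard cell potential is −0.27 − (−0.76) = +0.49 V, with n = 2 electrons in the balanced equation.
The reaction quotient is [Zn²⁺(aq)] / [Co²⁺(aq)] = 0.000413; by Nernst, E = +0.49 − (0.072/2)(−3.384) = +0.6118 V.
Finally ΔG = −nFE = −(2)(96500 C/mol)(+0.6118 V) = −118 kJ/mol.

−118 kJ/mol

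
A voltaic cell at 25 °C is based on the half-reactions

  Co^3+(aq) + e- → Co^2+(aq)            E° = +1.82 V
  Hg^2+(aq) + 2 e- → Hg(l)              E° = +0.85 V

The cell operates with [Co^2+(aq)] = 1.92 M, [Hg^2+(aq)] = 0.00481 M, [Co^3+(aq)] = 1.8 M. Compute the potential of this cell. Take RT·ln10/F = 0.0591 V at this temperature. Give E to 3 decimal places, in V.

+1.037 V

Since E°(Co³⁺/Co²⁺) > E°(Hg²⁺/Hg), Co³⁺/Co²⁺ serves as the cathode.
The standard potential is +1.82 − (+0.85) = +0.97 V and the balanced reaction transfers n = 2 electrons.
Balancing gives 2 Co^3+(aq) + Hg(l) → 2 Co^2+(aq) + Hg^2+(aq); hence Q = ([Co^2+(aq)]^2·[Hg^2+(aq)]) / [Co^3+(aq)]^2 = 0.00547 (log Q = −2.262).
By the Nernst equation, E = +0.97 − (0.0591/2)·(−2.262) = +1.037 V.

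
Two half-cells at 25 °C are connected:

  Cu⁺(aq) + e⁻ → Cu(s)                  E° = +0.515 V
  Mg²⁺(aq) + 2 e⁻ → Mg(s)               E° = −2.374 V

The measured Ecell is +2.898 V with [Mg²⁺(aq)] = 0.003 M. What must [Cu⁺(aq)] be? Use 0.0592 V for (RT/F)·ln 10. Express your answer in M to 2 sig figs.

Cu⁺/Cu is the cathode (higher E°); E°cell = +0.515 − (−2.374) = +2.889 V with n = 2.
Since E = E° − (0.0592/n)·log Q, log Q = n(E° − E)/0.0592 = −0.304.
For 2 Cu⁺(aq) + Mg(s) → 2 Cu(s) + Mg²⁺(aq), the reaction quotient is Q = [Mg²⁺(aq)] / [Cu⁺(aq)]^2.
Isolating [Cu⁺(aq)] in Q = 10^{−0.304} yields log [Cu⁺(aq)] = −1.109, i.e. 0.078 M.

0.078 M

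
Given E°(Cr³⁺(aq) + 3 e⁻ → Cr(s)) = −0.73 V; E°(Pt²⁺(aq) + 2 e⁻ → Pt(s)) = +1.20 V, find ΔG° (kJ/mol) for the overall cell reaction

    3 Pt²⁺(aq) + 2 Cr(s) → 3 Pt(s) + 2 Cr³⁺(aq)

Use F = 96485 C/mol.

−1117 kJ/mol

In the reaction as written Pt²⁺(aq) is reduced, so the Pt²⁺/Pt couple is the cathode and Cr³⁺/Cr is the anode.
E°cell = +1.20 − (−0.73) = +1.93 V; balancing electrons gives n = 6.
ΔG° = −nFE°cell = −(6)(96485)(+1.93) J/mol = −1117 kJ/mol.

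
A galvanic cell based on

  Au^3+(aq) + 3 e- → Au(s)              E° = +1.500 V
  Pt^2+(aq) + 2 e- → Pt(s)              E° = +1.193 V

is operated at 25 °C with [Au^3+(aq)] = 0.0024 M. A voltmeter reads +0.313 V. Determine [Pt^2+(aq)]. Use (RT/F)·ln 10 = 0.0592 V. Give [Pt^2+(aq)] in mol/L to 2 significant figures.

0.011 M

The Au³⁺/Au couple has the larger reduction potential, so it is the cathode: E°cell = +1.500 − (+1.193) = +0.307 V and n = 6.
Rearranging E = E° − (0.0592/n)·log Q gives log Q = 6(+0.307 − (+0.313))/0.0592 = −0.608.
For 2 Au^3+(aq) + 3 Pt(s) → 2 Au(s) + 3 Pt^2+(aq), the reaction quotient is Q = [Pt^2+(aq)]^3 / [Au^3+(aq)]^2.
Solving for the unknown gives log [Pt^2+(aq)] = −1.949, so [Pt^2+(aq)] ≈ 0.011 M.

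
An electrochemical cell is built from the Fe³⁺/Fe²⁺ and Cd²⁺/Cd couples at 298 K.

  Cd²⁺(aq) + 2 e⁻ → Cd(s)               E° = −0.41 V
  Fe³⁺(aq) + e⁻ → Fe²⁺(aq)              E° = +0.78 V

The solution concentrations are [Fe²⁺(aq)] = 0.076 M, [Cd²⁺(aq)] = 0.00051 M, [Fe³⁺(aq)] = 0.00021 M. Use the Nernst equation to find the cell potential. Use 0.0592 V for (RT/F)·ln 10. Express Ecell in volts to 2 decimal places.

+1.14 V

Fe³⁺/Fe²⁺ is reduced (cathode, E° = +0.78 V) and Cd²⁺/Cd is oxidized (anode).
E°cell = +0.78 − (−0.41) = +1.19 V, with n = 2 electrons transferred.
The balanced reaction is 2 Fe³⁺(aq) + Cd(s) → 2 Fe²⁺(aq) + Cd²⁺(aq), so Q = ([Fe²⁺(aq)]^2·[Cd²⁺(aq)]) / [Fe³⁺(aq)]^2 = 66.8 and log Q = 1.825.
E = E° − (0.0592/n)·log Q = +1.19 − (0.0592/2)(1.825) = +1.14 V.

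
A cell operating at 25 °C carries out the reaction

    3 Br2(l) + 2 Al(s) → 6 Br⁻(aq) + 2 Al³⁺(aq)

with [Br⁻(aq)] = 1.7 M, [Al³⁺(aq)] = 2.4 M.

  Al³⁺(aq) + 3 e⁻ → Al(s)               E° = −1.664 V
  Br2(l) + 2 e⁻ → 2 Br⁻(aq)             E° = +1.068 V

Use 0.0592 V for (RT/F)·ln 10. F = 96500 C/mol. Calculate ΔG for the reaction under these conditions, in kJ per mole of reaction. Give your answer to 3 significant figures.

−1570 kJ/mol

With Br₂/Br⁻ reduced at the cathode, E°cell = +1.068 − (−1.664) = +2.732 V and n = 6.
Q = [Br⁻(aq)]^6·[Al³⁺(aq)]^2 = 139, so log Q = 2.143 and E = +2.732 − (0.0592/6)(2.143) = +2.7109 V.
Finally ΔG = −nFE = −(6)(96500 C/mol)(+2.7109 V) = −1570 kJ/mol.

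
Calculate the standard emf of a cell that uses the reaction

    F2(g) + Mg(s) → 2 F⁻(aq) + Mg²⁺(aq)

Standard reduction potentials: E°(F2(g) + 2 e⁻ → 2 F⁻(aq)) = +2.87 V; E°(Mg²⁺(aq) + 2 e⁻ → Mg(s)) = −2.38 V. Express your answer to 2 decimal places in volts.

In the reaction as written, F2(g) is reduced (cathode) and Mg²⁺(aq) is produced by oxidation at the anode.
E°cell = E°(cathode) − E°(anode) = +2.87 − (−2.38) = +5.25 V.

+5.25 V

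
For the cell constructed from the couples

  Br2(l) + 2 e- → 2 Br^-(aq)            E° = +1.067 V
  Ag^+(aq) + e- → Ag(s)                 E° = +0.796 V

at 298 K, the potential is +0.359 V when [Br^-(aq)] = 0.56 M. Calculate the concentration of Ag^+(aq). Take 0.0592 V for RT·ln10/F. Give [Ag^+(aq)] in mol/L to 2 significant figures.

0.058 M

With Br₂/Br⁻ at the cathode and Ag⁺/Ag at the anode, E°cell = +1.067 − (+0.796) = +0.271 V (n = 2).
From the Nernst equation, log Q = n(E° − E)/0.0592 = 2·(+0.271 − (+0.359))/0.0592 = −2.973.
The balanced reaction is Br2(l) + 2 Ag(s) → 2 Br^-(aq) + 2 Ag^+(aq), so Q = [Br^-(aq)]^2·[Ag^+(aq)]^2.
Substituting the known concentrations and solving, log [Ag^+(aq)] = −1.235 and [Ag^+(aq)] = 0.058 M.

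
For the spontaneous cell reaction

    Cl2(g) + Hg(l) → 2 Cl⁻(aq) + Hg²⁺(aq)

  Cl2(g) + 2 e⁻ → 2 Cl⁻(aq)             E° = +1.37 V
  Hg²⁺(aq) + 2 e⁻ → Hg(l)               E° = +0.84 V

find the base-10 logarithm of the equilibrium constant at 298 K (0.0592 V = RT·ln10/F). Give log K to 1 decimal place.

log K = 17.9

The Cl₂/Cl⁻ couple is reduced (cathode); E°cell = +1.37 − (+0.84) = +0.53 V with n = 2.
At equilibrium E = 0, so log K = nE°cell / 0.0592 = (2)(+0.53) / 0.0592 = 17.9.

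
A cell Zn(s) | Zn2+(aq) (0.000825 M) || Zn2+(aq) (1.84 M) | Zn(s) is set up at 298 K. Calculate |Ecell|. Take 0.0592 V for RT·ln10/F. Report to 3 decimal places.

For a concentration cell E°cell = 0, since both electrodes use the same couple.
The compartment with the higher Zn2+(aq) concentration (1.84 M) acts as the cathode; ions are reduced there and produced at the dilute (0.000825 M) anode.
With n = 2, Ecell = −(0.0592/2)·log([dilute]/[conc]) = −(0.0592/2)·log(0.000825/1.84) = +0.099 V.

0.099 V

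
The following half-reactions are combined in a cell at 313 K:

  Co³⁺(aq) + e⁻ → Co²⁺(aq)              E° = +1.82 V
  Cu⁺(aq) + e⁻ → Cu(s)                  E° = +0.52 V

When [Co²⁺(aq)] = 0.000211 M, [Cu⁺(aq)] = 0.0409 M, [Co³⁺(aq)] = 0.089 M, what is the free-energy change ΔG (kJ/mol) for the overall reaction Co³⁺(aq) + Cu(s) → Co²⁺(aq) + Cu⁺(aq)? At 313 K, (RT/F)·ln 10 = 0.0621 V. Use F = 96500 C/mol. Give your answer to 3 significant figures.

−149 kJ/mol

The standard cell potential is +1.82 − (+0.52) = +1.30 V, with n = 1 electron in the balanced equation.
The reaction quotient is ([Co²⁺(aq)]·[Cu⁺(aq)]) / [Co³⁺(aq)] = 9.7×10^−5; by Nernst, E = +1.30 − (0.0621/1)(−4.013) = +1.5492 V.
ΔG = −nFE = −(1)(96500)(+1.5492) J/mol = −149 kJ/mol.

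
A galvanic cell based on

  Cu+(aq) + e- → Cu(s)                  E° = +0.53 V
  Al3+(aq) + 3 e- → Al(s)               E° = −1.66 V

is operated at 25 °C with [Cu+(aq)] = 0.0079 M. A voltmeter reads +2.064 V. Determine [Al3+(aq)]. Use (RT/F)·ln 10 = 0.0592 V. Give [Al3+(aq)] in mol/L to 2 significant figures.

1.2 M

The Cu⁺/Cu couple has the larger reduction potential, so it is the cathode: E°cell = +0.53 − (−1.66) = +2.19 V and n = 3.
Since E = E° − (0.0592/n)·log Q, log Q = n(E° − E)/0.0592 = 6.385.
Balancing electrons gives 3 Cu+(aq) + Al(s) → 3 Cu(s) + Al3+(aq); thus Q = [Al3+(aq)] / [Cu+(aq)]^3.
Solving for the unknown gives log [Al3+(aq)] = 0.078, so [Al3+(aq)] ≈ 1.2 M.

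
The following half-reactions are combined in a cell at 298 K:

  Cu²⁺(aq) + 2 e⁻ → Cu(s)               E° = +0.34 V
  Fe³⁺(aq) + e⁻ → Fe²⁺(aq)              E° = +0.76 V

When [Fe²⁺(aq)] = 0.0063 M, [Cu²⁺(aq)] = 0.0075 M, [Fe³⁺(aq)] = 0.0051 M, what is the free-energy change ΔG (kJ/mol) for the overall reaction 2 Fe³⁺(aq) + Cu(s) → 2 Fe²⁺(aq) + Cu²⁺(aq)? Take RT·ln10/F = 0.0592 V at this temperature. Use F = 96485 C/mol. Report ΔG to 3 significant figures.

−92.1 kJ/mol

The standard cell potential is +0.76 − (+0.34) = +0.42 V, with n = 2 electrons in the balanced equation.
Q = ([Fe²⁺(aq)]^2·[Cu²⁺(aq)]) / [Fe³⁺(aq)]^2 = 0.0114, so log Q = −1.941 and E = +0.42 − (0.0592/2)(−1.941) = +0.4775 V.
ΔG = −nFE = −(2)(96485)(+0.4775) J/mol = −92.1 kJ/mol.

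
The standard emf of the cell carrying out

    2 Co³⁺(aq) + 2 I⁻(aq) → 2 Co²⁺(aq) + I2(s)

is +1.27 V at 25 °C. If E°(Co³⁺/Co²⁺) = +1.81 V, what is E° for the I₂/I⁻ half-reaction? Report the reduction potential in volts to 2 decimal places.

In the reaction as written the Co³⁺/Co²⁺ couple is reduced (cathode) and I₂/I⁻ is oxidized (anode), so E°cell = E°(Co³⁺/Co²⁺) − E°(I₂/I⁻).
E°(I₂/I⁻) = E°(cathode) − E°cell = +1.81 − (+1.27) = +0.54 V.

+0.54 V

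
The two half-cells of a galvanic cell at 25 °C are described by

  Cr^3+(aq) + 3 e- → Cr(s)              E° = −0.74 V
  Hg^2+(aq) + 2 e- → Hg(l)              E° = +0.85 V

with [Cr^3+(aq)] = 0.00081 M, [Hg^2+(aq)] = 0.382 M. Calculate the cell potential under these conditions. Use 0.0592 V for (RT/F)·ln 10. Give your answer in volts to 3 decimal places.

+1.639 V

Hg²⁺/Hg is reduced (cathode, E° = +0.85 V) and Cr³⁺/Cr is oxidized (anode).
E°cell = +0.85 − (−0.74) = +1.59 V, with n = 6 electrons transferred.
Balancing gives 3 Hg^2+(aq) + 2 Cr(s) → 3 Hg(l) + 2 Cr^3+(aq); hence Q = [Cr^3+(aq)]^2 / [Hg^2+(aq)]^3 = 1.18×10^−5 (log Q = −4.929).
E = E° − (0.0592/n)·log Q = +1.59 − (0.0592/6)(−4.929) = +1.639 V.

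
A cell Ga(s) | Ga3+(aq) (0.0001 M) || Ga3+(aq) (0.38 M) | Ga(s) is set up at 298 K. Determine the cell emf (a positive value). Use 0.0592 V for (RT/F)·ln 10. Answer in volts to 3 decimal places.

0.071 V

For a concentration cell E°cell = 0, since both electrodes use the same couple.
The compartment with the higher Ga3+(aq) concentration (0.38 M) acts as the cathode; ions are reduced there and produced at the dilute (0.0001 M) anode.
With n = 3, Ecell = −(0.0592/3)·log([dilute]/[conc]) = −(0.0592/3)·log(0.0001/0.38) = +0.071 V.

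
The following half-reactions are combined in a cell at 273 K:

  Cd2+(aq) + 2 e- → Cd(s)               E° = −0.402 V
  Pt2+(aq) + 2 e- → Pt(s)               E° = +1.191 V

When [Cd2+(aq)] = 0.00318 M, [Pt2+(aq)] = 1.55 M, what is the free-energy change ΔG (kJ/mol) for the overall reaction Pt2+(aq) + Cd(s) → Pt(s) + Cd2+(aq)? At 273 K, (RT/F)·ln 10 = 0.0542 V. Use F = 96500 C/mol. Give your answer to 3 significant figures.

−321 kJ/mol

E°cell = +1.191 − (−0.402) = +1.593 V; the balanced reaction transfers n = 2 electrons.
Q = [Cd2+(aq)] / [Pt2+(aq)] = 0.00205, so log Q = −2.688 and E = +1.593 − (0.0542/2)(−2.688) = +1.6658 V.
ΔG = −nFE = −(2)(96500)(+1.6658) J/mol = −321 kJ/mol.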